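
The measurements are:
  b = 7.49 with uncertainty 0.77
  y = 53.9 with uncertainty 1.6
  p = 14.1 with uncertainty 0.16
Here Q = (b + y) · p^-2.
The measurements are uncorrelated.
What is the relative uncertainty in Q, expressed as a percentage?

3.68%

Let u = b + y = 61.4. δu = √(δb² + δy²) = √(0.593 + 2.56) = 1.78, so δu/u = 0.0289.
Q is then a monomial in u, p:
δQ/Q = √((δu/u)² + (-2·δp/p)²) = √(0.000837 + 0.000515) = 0.0368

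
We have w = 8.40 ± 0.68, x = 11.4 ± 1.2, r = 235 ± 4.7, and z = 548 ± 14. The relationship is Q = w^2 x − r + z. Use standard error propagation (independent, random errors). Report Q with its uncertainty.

1120 ± 156

Let p = w^2·x = 804. δp/p = √((2·δw/w)² + (1·δx/x)²) = √(0.0262 + 0.0111) = 0.193, so δp = 155.
Q = p − r + z: δQ = √(δp² + δr² + δz²) = √(24100 + 22.1 + 196) = 156
Q = 1120.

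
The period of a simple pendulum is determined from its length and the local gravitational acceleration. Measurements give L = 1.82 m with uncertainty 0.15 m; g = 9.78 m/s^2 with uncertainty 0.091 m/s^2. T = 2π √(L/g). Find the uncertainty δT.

T is a product of powers, so relative uncertainties combine in quadrature:
  (½·δL/L)² = (0.5×0.0824)² = 0.00170;  (−½·δg/g)² = (-0.5×0.00930)² = 2.16e-05
δT/T = √(0.00172) = 0.0415
T = 2.71 s, so δT = 0.0415 × 2.71 = 0.112 s.

0.112 s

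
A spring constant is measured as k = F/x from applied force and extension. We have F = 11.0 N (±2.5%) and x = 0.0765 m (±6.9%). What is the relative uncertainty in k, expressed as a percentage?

7.34%

Products/powers → add relative errors in quadrature, weighted by exponent:
  (1·δF/F)² = (1×0.0250)² = 0.000625;  (-1·δx/x)² = (-1×0.0690)² = 0.00476
δk/k = √(0.00539) = 0.0734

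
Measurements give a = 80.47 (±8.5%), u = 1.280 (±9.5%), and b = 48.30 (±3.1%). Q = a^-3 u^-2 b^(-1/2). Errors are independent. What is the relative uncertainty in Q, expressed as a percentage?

Each factor contributes (exponent × relative error)² to (δQ/Q)²:
  (-3·δa/a)² = (-3×0.0850)² = 0.0650;  (-2·δu/u)² = (-2×0.0950)² = 0.0361;  (−½·δb/b)² = (-0.5×0.0310)² = 0.000240
δQ/Q = √(0.101) = 0.318

31.8%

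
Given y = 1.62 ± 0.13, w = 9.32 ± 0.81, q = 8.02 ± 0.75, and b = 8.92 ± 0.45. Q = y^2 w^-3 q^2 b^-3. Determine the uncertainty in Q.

0.000114

Products/powers → add relative errors in quadrature, weighted by exponent:
  (2·δy/y)² = (2×0.0802)² = 0.0258;  (-3·δw/w)² = (-3×0.0869)² = 0.0680;  (2·δq/q)² = (2×0.0935)² = 0.0350;  (-3·δb/b)² = (-3×0.0504)² = 0.0229
δQ/Q = √(0.152) = 0.389
Q = 0.000294, so δQ = 0.389 × 0.000294 = 0.000114.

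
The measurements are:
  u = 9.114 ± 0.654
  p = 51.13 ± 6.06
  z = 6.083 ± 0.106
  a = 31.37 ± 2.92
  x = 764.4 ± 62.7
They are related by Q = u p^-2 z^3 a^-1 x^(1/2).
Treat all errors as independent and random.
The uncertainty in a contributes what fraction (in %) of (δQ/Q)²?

11.6%

(δQ/Q)² = (1·δu/u)² + (-2·δp/p)² + (3·δz/z)² + (-1·δa/a)² + (½·δx/x)²
  u term: (1×0.0718)² = 0.00515
  p term: (-2×0.119)² = 0.0562
  z term: (3×0.0174)² = 0.00273
  a term: (-1×0.0931)² = 0.00866
  x term: (0.5×0.0820)² = 0.00168
Total = 0.0744. Share from a = 0.00866/0.0744 = 0.116.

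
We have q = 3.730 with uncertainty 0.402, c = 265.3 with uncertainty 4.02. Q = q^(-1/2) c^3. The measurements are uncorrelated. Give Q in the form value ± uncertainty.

(9.668 ± 0.682) × 10^6

Since Q is a product/quotient, work with relative uncertainties:
  (−½·δq/q)² = (-0.5×0.108)² = 0.00290;  (3·δc/c)² = (3×0.0152)² = 0.00207
δQ/Q = √(0.00497) = 0.0705
Q = 9.668e+06, so δQ = 0.0705 × 9.668e+06 = 6.82e+05.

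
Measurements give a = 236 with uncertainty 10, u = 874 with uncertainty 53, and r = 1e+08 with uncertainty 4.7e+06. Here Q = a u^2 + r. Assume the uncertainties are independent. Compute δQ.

2.36e+07

Let p = a·u^2 = 1.8e+08. δp/p = √((1·δa/a)² + (2·δu/u)²) = √(0.00180 + 0.0147) = 0.128, so δp = 2.32e+07.
Q = p + r: δQ = √(δp² + δr²) = √(5.36e+14 + 2.21e+13) = 2.36e+07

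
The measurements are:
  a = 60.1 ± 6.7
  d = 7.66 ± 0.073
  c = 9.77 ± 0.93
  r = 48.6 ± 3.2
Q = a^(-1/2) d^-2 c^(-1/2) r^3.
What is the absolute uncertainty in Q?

Each factor contributes (exponent × relative error)² to (δQ/Q)²:
  (−½·δa/a)² = (-0.5×0.111)² = 0.00311;  (-2·δd/d)² = (-2×0.00953)² = 0.000363;  (−½·δc/c)² = (-0.5×0.0952)² = 0.00227;  (3·δr/r)² = (3×0.0658)² = 0.0390
δQ/Q = √(0.0448) = 0.212
Q = 80.7, so δQ = 0.212 × 80.7 = 17.1.

17.1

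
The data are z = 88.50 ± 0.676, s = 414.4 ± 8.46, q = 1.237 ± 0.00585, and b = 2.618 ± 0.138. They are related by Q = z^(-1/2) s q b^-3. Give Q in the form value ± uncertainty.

3.037 ± 0.485

Relative error in a monomial: (δQ/Q)² = Σ (nᵢ · δxᵢ/xᵢ)².
  (−½·δz/z)² = (-0.5×0.00764)² = 1.46e-05;  (1·δs/s)² = (1×0.0204)² = 0.000417;  (1·δq/q)² = (1×0.00473)² = 2.24e-05;  (-3·δb/b)² = (-3×0.0527)² = 0.0250
δQ/Q = √(0.0255) = 0.160
Q = 3.037, so δQ = 0.160 × 3.037 = 0.485.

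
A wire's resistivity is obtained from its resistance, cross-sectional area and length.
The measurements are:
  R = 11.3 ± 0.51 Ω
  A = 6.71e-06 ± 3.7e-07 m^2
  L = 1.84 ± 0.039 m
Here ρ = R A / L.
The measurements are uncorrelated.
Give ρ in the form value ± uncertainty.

(4.12 ± 0.306) × 10^-5 Ω·m

Each factor contributes (exponent × relative error)² to (δρ/ρ)²:
  (1·δR/R)² = (1×0.0451)² = 0.00204;  (1·δA/A)² = (1×0.0551)² = 0.00304;  (-1·δL/L)² = (-1×0.0212)² = 0.000449
δρ/ρ = √(0.00553) = 0.0743
ρ = 4.12e-05 Ω·m, so δρ = 0.0743 × 4.12e-05 = 3.06e-06 Ω·m.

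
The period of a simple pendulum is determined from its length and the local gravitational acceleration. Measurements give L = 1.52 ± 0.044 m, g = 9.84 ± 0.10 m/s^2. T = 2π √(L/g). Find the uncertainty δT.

For a monomial T ∝ L^(1/2), g^(-1/2), fractional errors add in quadrature:
  (½·δL/L)² = (0.5×0.0289)² = 0.000209;  (−½·δg/g)² = (-0.5×0.0102)² = 2.58e-05
δT/T = √(0.000235) = 0.0153
T = 2.47 s, so δT = 0.0153 × 2.47 = 0.0379 s.

0.0379 s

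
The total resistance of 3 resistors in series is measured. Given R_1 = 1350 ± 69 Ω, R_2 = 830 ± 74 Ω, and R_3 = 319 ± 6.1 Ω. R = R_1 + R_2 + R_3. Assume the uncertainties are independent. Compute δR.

Sums and differences: (δR)² = Σ (cᵢ δxᵢ)².
  (δR_1)² = 4760;  (δR_2)² = 5480;  (δR_3)² = 37.2
δR = √(10300) = 101 Ω

101 Ω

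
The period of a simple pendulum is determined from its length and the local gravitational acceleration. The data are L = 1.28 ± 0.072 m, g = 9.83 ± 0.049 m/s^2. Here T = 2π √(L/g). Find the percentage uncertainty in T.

2.82%

T is a product of powers, so relative uncertainties combine in quadrature:
  (½·δL/L)² = (0.5×0.0562)² = 0.000791;  (−½·δg/g)² = (-0.5×0.00498)² = 6.21e-06
δT/T = √(0.000797) = 0.0282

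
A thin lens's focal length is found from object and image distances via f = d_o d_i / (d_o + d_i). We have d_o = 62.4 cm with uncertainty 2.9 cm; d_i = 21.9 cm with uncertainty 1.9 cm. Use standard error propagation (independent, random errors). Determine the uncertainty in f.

∂f/∂d_o = (d_i/(d_o+d_i))² = 0.0675;  ∂f/∂d_i = (d_o/(d_o+d_i))² = 0.548
δf = √((∂f/∂d_o · δd_o)² + (∂f/∂d_i · δd_i)²) = √(0.0383 + 1.08) = 1.06 cm

1.06 cm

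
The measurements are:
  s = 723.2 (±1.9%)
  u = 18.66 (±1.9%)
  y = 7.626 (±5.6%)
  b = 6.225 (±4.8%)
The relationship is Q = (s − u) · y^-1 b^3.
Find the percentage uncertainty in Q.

15.6%

Let w = s − u = 704.5. δw = √(δs² + δu²) = √(189 + 0.126) = 13.7, so δw/w = 0.0195.
Q is then a monomial in w, y, b:
δQ/Q = √((δw/w)² + (-1·δy/y)² + (3·δb/b)²) = √(0.000381 + 0.00314 + 0.0207) = 0.156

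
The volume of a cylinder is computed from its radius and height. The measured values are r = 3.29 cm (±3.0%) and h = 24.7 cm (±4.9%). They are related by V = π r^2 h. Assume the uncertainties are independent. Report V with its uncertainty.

840 ± 65.1 cm^3

V is a product of powers, so relative uncertainties combine in quadrature:
  (2·δr/r)² = (2×0.0300)² = 0.00360;  (1·δh/h)² = (1×0.0490)² = 0.00240
δV/V = √(0.00600) = 0.0775
V = 840 cm^3, so δV = 0.0775 × 840 = 65.1 cm^3.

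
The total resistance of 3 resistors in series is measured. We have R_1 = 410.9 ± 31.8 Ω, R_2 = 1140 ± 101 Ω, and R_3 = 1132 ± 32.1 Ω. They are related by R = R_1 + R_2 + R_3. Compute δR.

Each term contributes (cᵢ δxᵢ)² to (δR)²:
  (δR_1)² = 1010;  (δR_2)² = 10200;  (δR_3)² = 1030
δR = √(12200) = 111 Ω

111 Ω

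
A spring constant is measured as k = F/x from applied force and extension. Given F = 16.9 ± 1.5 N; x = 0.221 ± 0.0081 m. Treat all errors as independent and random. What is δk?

Since k is a product/quotient, work with relative uncertainties:
  (1·δF/F)² = (1×0.0888)² = 0.00788;  (-1·δx/x)² = (-1×0.0367)² = 0.00134
δk/k = √(0.00922) = 0.0960
k = 76.5 N/m, so δk = 0.0960 × 76.5 = 7.34 N/m.

7.34 N/m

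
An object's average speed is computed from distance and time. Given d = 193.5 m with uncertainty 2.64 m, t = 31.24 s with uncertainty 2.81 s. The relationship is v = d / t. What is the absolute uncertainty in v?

0.564 m/s

For a monomial v ∝ d, t^-1, fractional errors add in quadrature:
  (1·δd/d)² = (1×0.0136)² = 0.000186;  (-1·δt/t)² = (-1×0.0899)² = 0.00809
δv/v = √(0.00828) = 0.0910
v = 6.194 m/s, so δv = 0.0910 × 6.194 = 0.564 m/s.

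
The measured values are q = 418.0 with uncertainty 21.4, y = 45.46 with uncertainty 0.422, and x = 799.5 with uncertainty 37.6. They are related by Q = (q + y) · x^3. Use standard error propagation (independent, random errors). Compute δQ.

Let u = q + y = 463.5. δu = √(δq² + δy²) = √(458 + 0.178) = 21.4, so δu/u = 0.0462.
Q is then a monomial in u, x:
δQ/Q = √((δu/u)² + (3·δx/x)²) = √(0.00213 + 0.0199) = 0.148
Q = 2.368e+11, so δQ = 0.148 × 2.368e+11 = 3.52e+10.

3.52e+10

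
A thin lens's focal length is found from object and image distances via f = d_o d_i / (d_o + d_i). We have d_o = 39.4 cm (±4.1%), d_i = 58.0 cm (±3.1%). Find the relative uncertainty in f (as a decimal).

0.0274

∂f/∂d_o = (d_i/(d_o+d_i))² = 0.355;  ∂f/∂d_i = (d_o/(d_o+d_i))² = 0.164
δf = √((∂f/∂d_o · δd_o)² + (∂f/∂d_i · δd_i)²) = √(0.328 + 0.0866) = 0.644 cm
f = 23.5 cm, so δf/f = 0.644/23.5 = 0.0274.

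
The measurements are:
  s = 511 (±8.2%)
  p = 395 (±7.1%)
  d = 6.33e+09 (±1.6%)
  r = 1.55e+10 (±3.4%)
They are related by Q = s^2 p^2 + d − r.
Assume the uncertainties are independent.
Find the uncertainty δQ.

Let w = s^2·p^2 = 4.07e+10. δw/w = √((2·δs/s)² + (2·δp/p)²) = √(0.0269 + 0.0202) = 0.217, so δw = 8.84e+09.
Q = w + d − r: δQ = √(δw² + δd² + δr²) = √(7.81e+19 + 1.03e+16 + 2.78e+17) = 8.85e+09

8.85e+09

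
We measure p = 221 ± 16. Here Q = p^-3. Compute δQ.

2.01e-08

Each factor contributes (exponent × relative error)² to (δQ/Q)²:
  (-3·δp/p)² = (-3×0.0724)² = 0.0472
δQ/Q = √(0.0472) = 0.217
Q = 9.26e-08, so δQ = 0.217 × 9.26e-08 = 2.01e-08.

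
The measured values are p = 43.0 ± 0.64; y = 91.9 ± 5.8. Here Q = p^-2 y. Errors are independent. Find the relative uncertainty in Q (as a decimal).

0.0698

Q is a product of powers, so relative uncertainties combine in quadrature:
  (-2·δp/p)² = (-2×0.0149)² = 0.000886;  (1·δy/y)² = (1×0.0631)² = 0.00398
δQ/Q = √(0.00487) = 0.0698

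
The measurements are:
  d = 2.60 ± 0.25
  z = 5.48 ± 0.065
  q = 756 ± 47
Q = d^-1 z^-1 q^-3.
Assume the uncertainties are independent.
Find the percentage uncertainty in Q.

For a monomial Q ∝ d^-1, z^-1, q^-3, fractional errors add in quadrature:
  (-1·δd/d)² = (-1×0.0962)² = 0.00925;  (-1·δz/z)² = (-1×0.0119)² = 0.000141;  (-3·δq/q)² = (-3×0.0622)² = 0.0348
δQ/Q = √(0.0442) = 0.210

21.0%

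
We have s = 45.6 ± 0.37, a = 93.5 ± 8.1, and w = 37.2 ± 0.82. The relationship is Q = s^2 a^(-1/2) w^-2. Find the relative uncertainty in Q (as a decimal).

0.0639

Products/powers → add relative errors in quadrature, weighted by exponent:
  (2·δs/s)² = (2×0.00811)² = 0.000263;  (−½·δa/a)² = (-0.5×0.0866)² = 0.00188;  (-2·δw/w)² = (-2×0.0220)² = 0.00194
δQ/Q = √(0.00408) = 0.0639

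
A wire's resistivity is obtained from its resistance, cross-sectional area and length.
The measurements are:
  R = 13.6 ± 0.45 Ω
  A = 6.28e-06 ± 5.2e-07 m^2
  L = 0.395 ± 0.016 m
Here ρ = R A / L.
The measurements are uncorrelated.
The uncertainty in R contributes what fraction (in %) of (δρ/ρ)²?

11.4%

(δρ/ρ)² = (1·δR/R)² + (1·δA/A)² + (-1·δL/L)²
  R term: (1×0.0331)² = 0.00109
  A term: (1×0.0828)² = 0.00686
  L term: (-1×0.0405)² = 0.00164
Total = 0.00959. Share from R = 0.00109/0.00959 = 0.114.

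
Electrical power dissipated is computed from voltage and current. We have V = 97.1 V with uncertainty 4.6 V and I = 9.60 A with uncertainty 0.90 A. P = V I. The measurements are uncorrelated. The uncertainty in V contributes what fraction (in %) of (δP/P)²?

(δP/P)² = (1·δV/V)² + (1·δI/I)²
  V term: (1×0.0474)² = 0.00224
  I term: (1×0.0938)² = 0.00879
Total = 0.0110. Share from V = 0.00224/0.0110 = 0.203.

20.3%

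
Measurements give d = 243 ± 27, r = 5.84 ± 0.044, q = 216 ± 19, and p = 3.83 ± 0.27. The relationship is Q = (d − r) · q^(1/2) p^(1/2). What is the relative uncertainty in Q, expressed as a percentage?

Let u = d − r = 237. δu = √(δd² + δr²) = √(729 + 0.00194) = 27.0, so δu/u = 0.114.
Q is then a monomial in u, q, p:
δQ/Q = √((δu/u)² + (½·δq/q)² + (½·δp/p)²) = √(0.0130 + 0.00193 + 0.00124) = 0.127

12.7%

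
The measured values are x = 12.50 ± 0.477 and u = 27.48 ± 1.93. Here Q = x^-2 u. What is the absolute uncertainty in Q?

Each factor contributes (exponent × relative error)² to (δQ/Q)²:
  (-2·δx/x)² = (-2×0.0382)² = 0.00582;  (1·δu/u)² = (1×0.0702)² = 0.00493
δQ/Q = √(0.0108) = 0.104
Q = 0.1759, so δQ = 0.104 × 0.1759 = 0.0182.

0.0182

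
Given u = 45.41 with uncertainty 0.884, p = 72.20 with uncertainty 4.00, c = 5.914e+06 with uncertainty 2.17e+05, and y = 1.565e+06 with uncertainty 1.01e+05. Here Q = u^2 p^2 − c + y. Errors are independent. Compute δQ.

Let w = u^2·p^2 = 1.075e+07. δw/w = √((2·δu/u)² + (2·δp/p)²) = √(0.00152 + 0.0123) = 0.117, so δw = 1.26e+06.
Q = w − c + y: δQ = √(δw² + δc² + δy²) = √(1.59e+12 + 4.71e+10 + 1.02e+10) = 1.28e+06

1.28e+06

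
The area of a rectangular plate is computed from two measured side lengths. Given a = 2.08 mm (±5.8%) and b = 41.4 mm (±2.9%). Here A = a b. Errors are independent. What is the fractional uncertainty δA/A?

0.0648

A is a product of powers, so relative uncertainties combine in quadrature:
  (1·δa/a)² = (1×0.0580)² = 0.00336;  (1·δb/b)² = (1×0.0290)² = 0.000841
δA/A = √(0.00420) = 0.0648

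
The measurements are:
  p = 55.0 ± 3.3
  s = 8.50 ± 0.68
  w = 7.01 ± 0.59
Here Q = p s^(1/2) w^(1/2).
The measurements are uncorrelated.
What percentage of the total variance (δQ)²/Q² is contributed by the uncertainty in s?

23.0%

(δQ/Q)² = (1·δp/p)² + (½·δs/s)² + (½·δw/w)²
  p term: (1×0.0600)² = 0.00360
  s term: (0.5×0.0800)² = 0.00160
  w term: (0.5×0.0842)² = 0.00177
Total = 0.00697. Share from s = 0.00160/0.00697 = 0.230.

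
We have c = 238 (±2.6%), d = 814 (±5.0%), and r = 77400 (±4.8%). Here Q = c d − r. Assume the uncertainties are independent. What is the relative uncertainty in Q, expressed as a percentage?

Let p = c·d = 1.94e+05. δp/p = √((1·δc/c)² + (1·δd/d)²) = √(0.000676 + 0.00250) = 0.0564, so δp = 10900.
Q = p − r: δQ = √(δp² + δr²) = √(1.19e+08 + 1.38e+07) = 11500
Q = 1.16e+05, so δQ/Q = 11500/1.16e+05 = 0.0991.

9.91%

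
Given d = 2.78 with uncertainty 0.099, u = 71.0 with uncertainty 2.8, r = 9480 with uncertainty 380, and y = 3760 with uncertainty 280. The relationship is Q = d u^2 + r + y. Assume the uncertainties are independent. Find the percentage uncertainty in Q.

Let p = d·u^2 = 14000. δp/p = √((1·δd/d)² + (2·δu/u)²) = √(0.00127 + 0.00622) = 0.0865, so δp = 1210.
Q = p + r + y: δQ = √(δp² + δr² + δy²) = √(1.47e+06 + 1.44e+05 + 78400) = 1300
Q = 27300, so δQ/Q = 1300/27300 = 0.0478.

4.78%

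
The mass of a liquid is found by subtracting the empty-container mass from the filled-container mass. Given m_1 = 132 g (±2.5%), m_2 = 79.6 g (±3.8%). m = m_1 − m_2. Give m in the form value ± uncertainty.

52.4 ± 4.48 g

For a sum/difference, combine absolute errors in quadrature:
  (δm_1)² = 10.9;  (δm_2)² = 9.15
δm = √(20.0) = 4.48 g
m = 52.4 g.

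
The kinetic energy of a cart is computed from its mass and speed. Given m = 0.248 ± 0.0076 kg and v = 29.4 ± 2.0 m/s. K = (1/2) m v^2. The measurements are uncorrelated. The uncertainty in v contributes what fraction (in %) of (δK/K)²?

(δK/K)² = (1·δm/m)² + (2·δv/v)²
  m term: (1×0.0306)² = 0.000939
  v term: (2×0.0680)² = 0.0185
Total = 0.0194. Share from v = 0.0185/0.0194 = 0.952.

95.2%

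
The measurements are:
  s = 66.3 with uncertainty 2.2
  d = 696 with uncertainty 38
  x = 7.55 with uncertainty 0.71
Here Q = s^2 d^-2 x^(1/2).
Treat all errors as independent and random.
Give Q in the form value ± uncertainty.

For a monomial Q ∝ s^2, d^-2, x^(1/2), fractional errors add in quadrature:
  (2·δs/s)² = (2×0.0332)² = 0.00440;  (-2·δd/d)² = (-2×0.0546)² = 0.0119;  (½·δx/x)² = (0.5×0.0940)² = 0.00221
δQ/Q = √(0.0185) = 0.136
Q = 0.0249, so δQ = 0.136 × 0.0249 = 0.00339.

0.0249 ± 0.00339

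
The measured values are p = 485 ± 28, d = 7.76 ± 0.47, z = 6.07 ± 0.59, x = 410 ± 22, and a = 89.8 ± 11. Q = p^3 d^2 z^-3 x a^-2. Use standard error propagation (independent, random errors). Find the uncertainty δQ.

For a monomial Q ∝ p^3, d^2, z^-3, x, a^-2, fractional errors add in quadrature:
  (3·δp/p)² = (3×0.0577)² = 0.0300;  (2·δd/d)² = (2×0.0606)² = 0.0147;  (-3·δz/z)² = (-3×0.0972)² = 0.0850;  (1·δx/x)² = (1×0.0537)² = 0.00288;  (-2·δa/a)² = (-2×0.122)² = 0.0600
δQ/Q = √(0.193) = 0.439
Q = 1.56e+06, so δQ = 0.439 × 1.56e+06 = 6.85e+05.

6.85e+05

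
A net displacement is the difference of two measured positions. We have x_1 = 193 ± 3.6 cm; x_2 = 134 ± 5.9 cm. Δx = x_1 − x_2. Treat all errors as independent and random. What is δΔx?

Δx is a linear combination, so absolute uncertainties add in quadrature:
  (δx_1)² = 13.0;  (δx_2)² = 34.8
δΔx = √(47.8) = 6.91 cm

6.91 cm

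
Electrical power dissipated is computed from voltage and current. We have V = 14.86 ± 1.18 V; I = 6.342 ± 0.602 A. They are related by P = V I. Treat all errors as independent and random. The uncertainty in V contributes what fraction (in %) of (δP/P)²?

41.2%

(δP/P)² = (1·δV/V)² + (1·δI/I)²
  V term: (1×0.0794)² = 0.00631
  I term: (1×0.0949)² = 0.00901
Total = 0.0153. Share from V = 0.00631/0.0153 = 0.412.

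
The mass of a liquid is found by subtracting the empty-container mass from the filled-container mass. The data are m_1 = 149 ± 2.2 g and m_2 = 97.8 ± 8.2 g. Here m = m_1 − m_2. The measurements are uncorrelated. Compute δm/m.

Each term contributes (cᵢ δxᵢ)² to (δm)²:
  (δm_1)² = 4.84;  (δm_2)² = 67.2
δm = √(72.1) = 8.49 g
m = 51.2 g, so δm/m = 8.49/51.2 = 0.166.

0.166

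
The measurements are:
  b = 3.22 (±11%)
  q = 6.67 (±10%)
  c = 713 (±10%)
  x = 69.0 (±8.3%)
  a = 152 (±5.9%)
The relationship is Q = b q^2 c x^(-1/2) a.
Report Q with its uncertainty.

(1.87 ± 0.485) × 10^6

For a monomial Q ∝ b, q^2, c, x^(-1/2), a, fractional errors add in quadrature:
  (1·δb/b)² = (1×0.110)² = 0.0121;  (2·δq/q)² = (2×0.100)² = 0.0400;  (1·δc/c)² = (1×0.100)² = 0.0100;  (−½·δx/x)² = (-0.5×0.0830)² = 0.00172;  (1·δa/a)² = (1×0.0590)² = 0.00348
δQ/Q = √(0.0673) = 0.259
Q = 1.87e+06, so δQ = 0.259 × 1.87e+06 = 4.85e+05.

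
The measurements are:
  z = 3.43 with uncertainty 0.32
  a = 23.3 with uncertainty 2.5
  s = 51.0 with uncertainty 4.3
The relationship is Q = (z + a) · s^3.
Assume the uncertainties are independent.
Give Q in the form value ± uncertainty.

Let u = z + a = 26.7. δu = √(δz² + δa²) = √(0.102 + 6.25) = 2.52, so δu/u = 0.0943.
Q is then a monomial in u, s:
δQ/Q = √((δu/u)² + (3·δs/s)²) = √(0.00889 + 0.0640) = 0.270
Q = 3.55e+06, so δQ = 0.270 × 3.55e+06 = 9.57e+05.

(3.55 ± 0.957) × 10^6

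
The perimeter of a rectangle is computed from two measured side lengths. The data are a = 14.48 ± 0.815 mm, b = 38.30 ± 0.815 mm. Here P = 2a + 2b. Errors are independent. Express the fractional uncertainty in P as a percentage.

2.18%

Absolute uncertainties add in quadrature for a linear combination:
  (2·δa)² = 2.66;  (2·δb)² = 2.66
δP = √(5.31) = 2.31 mm
P = 105.6 mm, so δP/P = 2.31/105.6 = 0.0218.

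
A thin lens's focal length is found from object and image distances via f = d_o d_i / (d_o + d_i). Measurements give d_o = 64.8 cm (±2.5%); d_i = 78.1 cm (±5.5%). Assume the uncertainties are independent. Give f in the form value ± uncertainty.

∂f/∂d_o = (d_i/(d_o+d_i))² = 0.299;  ∂f/∂d_i = (d_o/(d_o+d_i))² = 0.206
δf = √((∂f/∂d_o · δd_o)² + (∂f/∂d_i · δd_i)²) = √(0.234 + 0.780) = 1.01 cm
f = 35.4 cm.

35.4 ± 1.01 cm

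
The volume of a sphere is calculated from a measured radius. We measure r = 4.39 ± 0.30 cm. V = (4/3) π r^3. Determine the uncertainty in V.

72.7 cm^3

V ∝ r^3, so δV/V = |3| · δr/r = 3 × 0.0683 = 0.205.
V = 354 cm^3, so δV = 0.205 × 354 = 72.7 cm^3.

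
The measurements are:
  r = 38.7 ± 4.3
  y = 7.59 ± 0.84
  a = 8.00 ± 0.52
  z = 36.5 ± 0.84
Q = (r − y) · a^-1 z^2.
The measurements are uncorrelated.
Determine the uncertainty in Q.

Let u = r − y = 31.1. δu = √(δr² + δy²) = √(18.5 + 0.706) = 4.38, so δu/u = 0.141.
Q is then a monomial in u, a, z:
δQ/Q = √((δu/u)² + (-1·δa/a)² + (2·δz/z)²) = √(0.0198 + 0.00423 + 0.00212) = 0.162
Q = 5180, so δQ = 0.162 × 5180 = 838.

838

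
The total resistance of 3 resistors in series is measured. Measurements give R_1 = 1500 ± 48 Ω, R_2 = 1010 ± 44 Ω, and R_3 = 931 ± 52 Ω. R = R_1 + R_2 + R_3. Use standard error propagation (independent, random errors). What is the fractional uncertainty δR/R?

For a sum/difference, combine absolute errors in quadrature:
  (δR_1)² = 2300;  (δR_2)² = 1940;  (δR_3)² = 2700
δR = √(6940) = 83.3 Ω
R = 3440 Ω, so δR/R = 83.3/3440 = 0.0242.

0.0242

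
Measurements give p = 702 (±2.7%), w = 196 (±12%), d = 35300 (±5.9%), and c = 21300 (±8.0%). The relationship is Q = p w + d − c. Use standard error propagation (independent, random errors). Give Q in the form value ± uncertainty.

Let h = p·w = 1.38e+05. δh/h = √((1·δp/p)² + (1·δw/w)²) = √(0.000729 + 0.0144) = 0.123, so δh = 16900.
Q = h + d − c: δQ = √(δh² + δd² + δc²) = √(2.86e+08 + 4.34e+06 + 2.9e+06) = 17100
Q = 1.52e+05.

(1.52 ± 0.171) × 10^5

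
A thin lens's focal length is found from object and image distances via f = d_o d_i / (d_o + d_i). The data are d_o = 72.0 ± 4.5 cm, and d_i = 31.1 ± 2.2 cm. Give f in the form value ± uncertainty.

21.7 ± 1.15 cm

∂f/∂d_o = (d_i/(d_o+d_i))² = 0.0910;  ∂f/∂d_i = (d_o/(d_o+d_i))² = 0.488
δf = √((∂f/∂d_o · δd_o)² + (∂f/∂d_i · δd_i)²) = √(0.168 + 1.15) = 1.15 cm
f = 21.7 cm.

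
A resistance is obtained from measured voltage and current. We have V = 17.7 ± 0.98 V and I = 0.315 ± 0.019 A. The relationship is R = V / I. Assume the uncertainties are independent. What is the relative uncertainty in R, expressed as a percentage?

8.19%

Since R is a product/quotient, work with relative uncertainties:
  (1·δV/V)² = (1×0.0554)² = 0.00307;  (-1·δI/I)² = (-1×0.0603)² = 0.00364
δR/R = √(0.00670) = 0.0819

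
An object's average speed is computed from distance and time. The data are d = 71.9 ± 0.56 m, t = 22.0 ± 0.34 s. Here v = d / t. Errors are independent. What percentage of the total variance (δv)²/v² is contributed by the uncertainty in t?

(δv/v)² = (1·δd/d)² + (-1·δt/t)²
  d term: (1×0.00779)² = 6.07e-05
  t term: (-1×0.0155)² = 0.000239
Total = 0.000300. Share from t = 0.000239/0.000300 = 0.797.

79.7%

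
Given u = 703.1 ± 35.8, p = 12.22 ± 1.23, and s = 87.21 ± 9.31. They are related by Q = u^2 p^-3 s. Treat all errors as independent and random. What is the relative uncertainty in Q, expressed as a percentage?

33.6%

Each factor contributes (exponent × relative error)² to (δQ/Q)²:
  (2·δu/u)² = (2×0.0509)² = 0.0104;  (-3·δp/p)² = (-3×0.101)² = 0.0912;  (1·δs/s)² = (1×0.107)² = 0.0114
δQ/Q = √(0.113) = 0.336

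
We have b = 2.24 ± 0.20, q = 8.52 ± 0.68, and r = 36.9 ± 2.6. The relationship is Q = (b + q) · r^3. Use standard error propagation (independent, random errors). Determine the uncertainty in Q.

Let u = b + q = 10.8. δu = √(δb² + δq²) = √(0.0400 + 0.462) = 0.709, so δu/u = 0.0659.
Q is then a monomial in u, r:
δQ/Q = √((δu/u)² + (3·δr/r)²) = √(0.00434 + 0.0447) = 0.221
Q = 5.41e+05, so δQ = 0.221 × 5.41e+05 = 1.2e+05.

1.2e+05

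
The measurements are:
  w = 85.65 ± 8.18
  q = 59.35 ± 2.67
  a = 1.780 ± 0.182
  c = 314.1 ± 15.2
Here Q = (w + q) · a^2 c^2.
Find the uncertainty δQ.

1.06e+07

Let u = w + q = 145.0. δu = √(δw² + δq²) = √(66.9 + 7.13) = 8.60, so δu/u = 0.0593.
Q is then a monomial in u, a, c:
δQ/Q = √((δu/u)² + (2·δa/a)² + (2·δc/c)²) = √(0.00352 + 0.0418 + 0.00937) = 0.234
Q = 4.533e+07, so δQ = 0.234 × 4.533e+07 = 1.06e+07.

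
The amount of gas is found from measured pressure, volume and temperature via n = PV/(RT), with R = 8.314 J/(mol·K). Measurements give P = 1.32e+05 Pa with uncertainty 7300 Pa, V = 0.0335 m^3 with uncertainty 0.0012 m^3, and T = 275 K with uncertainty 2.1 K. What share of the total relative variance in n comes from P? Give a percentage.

69.5%

(δn/n)² = (1·δP/P)² + (1·δV/V)² + (-1·δT/T)²
  P term: (1×0.0553)² = 0.00306
  V term: (1×0.0358)² = 0.00128
  T term: (-1×0.00764)² = 5.83e-05
Total = 0.00440. Share from P = 0.00306/0.00440 = 0.695.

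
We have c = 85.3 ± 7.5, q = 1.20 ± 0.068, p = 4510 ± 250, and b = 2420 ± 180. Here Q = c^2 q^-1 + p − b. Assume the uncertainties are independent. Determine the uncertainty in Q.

Let w = c^2·q^-1 = 6060. δw/w = √((2·δc/c)² + (-1·δq/q)²) = √(0.0309 + 0.00321) = 0.185, so δw = 1120.
Q = w + p − b: δQ = √(δw² + δp² + δb²) = √(1.25e+06 + 62500 + 32400) = 1160

1160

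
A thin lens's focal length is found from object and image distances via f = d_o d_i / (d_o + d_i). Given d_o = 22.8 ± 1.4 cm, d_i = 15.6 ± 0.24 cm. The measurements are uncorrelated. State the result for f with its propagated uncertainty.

9.26 ± 0.246 cm

∂f/∂d_o = (d_i/(d_o+d_i))² = 0.165;  ∂f/∂d_i = (d_o/(d_o+d_i))² = 0.353
δf = √((∂f/∂d_o · δd_o)² + (∂f/∂d_i · δd_i)²) = √(0.0534 + 0.00716) = 0.246 cm
f = 9.26 cm.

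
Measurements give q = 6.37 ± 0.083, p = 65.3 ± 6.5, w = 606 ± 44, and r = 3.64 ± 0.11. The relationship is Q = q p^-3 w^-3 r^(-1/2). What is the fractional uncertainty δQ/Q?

Q is a product of powers, so relative uncertainties combine in quadrature:
  (1·δq/q)² = (1×0.0130)² = 0.000170;  (-3·δp/p)² = (-3×0.0995)² = 0.0892;  (-3·δw/w)² = (-3×0.0726)² = 0.0474;  (−½·δr/r)² = (-0.5×0.0302)² = 0.000228
δQ/Q = √(0.137) = 0.370

0.370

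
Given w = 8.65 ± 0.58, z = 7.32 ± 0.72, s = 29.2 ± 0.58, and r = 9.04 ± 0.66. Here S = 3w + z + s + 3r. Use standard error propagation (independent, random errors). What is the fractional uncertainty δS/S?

0.0312

Sums and differences: (δS)² = Σ (cᵢ δxᵢ)².
  (3·δw)² = 3.03;  (δz)² = 0.518;  (δs)² = 0.336;  (3·δr)² = 3.92
δS = √(7.80) = 2.79
S = 89.6, so δS/S = 2.79/89.6 = 0.0312.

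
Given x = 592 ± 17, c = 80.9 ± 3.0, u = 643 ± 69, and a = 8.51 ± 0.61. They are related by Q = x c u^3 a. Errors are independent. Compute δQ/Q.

Each factor contributes (exponent × relative error)² to (δQ/Q)²:
  (1·δx/x)² = (1×0.0287)² = 0.000825;  (1·δc/c)² = (1×0.0371)² = 0.00138;  (3·δu/u)² = (3×0.107)² = 0.104;  (1·δa/a)² = (1×0.0717)² = 0.00514
δQ/Q = √(0.111) = 0.333

0.333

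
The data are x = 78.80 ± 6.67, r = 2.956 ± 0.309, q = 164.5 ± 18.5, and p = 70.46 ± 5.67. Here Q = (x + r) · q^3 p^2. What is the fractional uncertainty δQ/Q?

Let u = x + r = 81.76. δu = √(δx² + δr²) = √(44.5 + 0.0955) = 6.68, so δu/u = 0.0817.
Q is then a monomial in u, q, p:
δQ/Q = √((δu/u)² + (3·δq/q)² + (2·δp/p)²) = √(0.00667 + 0.114 + 0.0259) = 0.383

0.383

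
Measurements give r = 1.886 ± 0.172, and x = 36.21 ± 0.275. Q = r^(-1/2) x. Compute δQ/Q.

0.0462

For a monomial Q ∝ r^(-1/2), x, fractional errors add in quadrature:
  (−½·δr/r)² = (-0.5×0.0912)² = 0.00208;  (1·δx/x)² = (1×0.00759)² = 5.77e-05
δQ/Q = √(0.00214) = 0.0462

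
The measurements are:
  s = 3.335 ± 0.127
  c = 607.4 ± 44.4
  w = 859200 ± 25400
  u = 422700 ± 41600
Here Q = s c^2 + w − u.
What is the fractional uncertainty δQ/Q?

Let p = s·c^2 = 1.23e+06. δp/p = √((1·δs/s)² + (2·δc/c)²) = √(0.00145 + 0.0214) = 0.151, so δp = 1.86e+05.
Q = p + w − u: δQ = √(δp² + δw² + δu²) = √(3.46e+10 + 6.45e+08 + 1.73e+09) = 1.92e+05
Q = 1.667e+06, so δQ/Q = 1.92e+05/1.667e+06 = 0.115.

0.115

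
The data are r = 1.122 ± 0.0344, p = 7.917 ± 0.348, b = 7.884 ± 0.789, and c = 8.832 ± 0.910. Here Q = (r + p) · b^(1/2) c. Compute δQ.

Let u = r + p = 9.039. δu = √(δr² + δp²) = √(0.00118 + 0.121) = 0.350, so δu/u = 0.0387.
Q is then a monomial in u, b, c:
δQ/Q = √((δu/u)² + (½·δb/b)² + (1·δc/c)²) = √(0.00150 + 0.00250 + 0.0106) = 0.121
Q = 224.2, so δQ = 0.121 × 224.2 = 27.1.

27.1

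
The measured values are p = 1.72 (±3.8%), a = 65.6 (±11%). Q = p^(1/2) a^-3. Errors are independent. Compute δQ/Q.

Products/powers → add relative errors in quadrature, weighted by exponent:
  (½·δp/p)² = (0.5×0.0380)² = 0.000361;  (-3·δa/a)² = (-3×0.110)² = 0.109
δQ/Q = √(0.109) = 0.331

0.331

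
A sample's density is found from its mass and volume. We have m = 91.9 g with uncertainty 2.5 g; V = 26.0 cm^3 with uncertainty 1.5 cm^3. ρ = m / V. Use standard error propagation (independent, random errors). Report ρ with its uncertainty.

ρ is a product of powers, so relative uncertainties combine in quadrature:
  (1·δm/m)² = (1×0.0272)² = 0.000740;  (-1·δV/V)² = (-1×0.0577)² = 0.00333
δρ/ρ = √(0.00407) = 0.0638
ρ = 3.53 g/cm^3, so δρ = 0.0638 × 3.53 = 0.225 g/cm^3.

3.53 ± 0.225 g/cm^3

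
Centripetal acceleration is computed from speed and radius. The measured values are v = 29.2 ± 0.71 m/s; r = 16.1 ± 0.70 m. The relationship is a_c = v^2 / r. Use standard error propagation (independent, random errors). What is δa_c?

Since a_c is a product/quotient, work with relative uncertainties:
  (2·δv/v)² = (2×0.0243)² = 0.00236;  (-1·δr/r)² = (-1×0.0435)² = 0.00189
δa_c/a_c = √(0.00426) = 0.0652
a_c = 53.0 m/s^2, so δa_c = 0.0652 × 53.0 = 3.45 m/s^2.

3.45 m/s^2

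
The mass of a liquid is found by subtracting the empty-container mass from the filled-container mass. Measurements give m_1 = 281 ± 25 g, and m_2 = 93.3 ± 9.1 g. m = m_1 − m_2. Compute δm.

Absolute uncertainties add in quadrature for a linear combination:
  (δm_1)² = 625;  (δm_2)² = 82.8
δm = √(708) = 26.6 g

26.6 g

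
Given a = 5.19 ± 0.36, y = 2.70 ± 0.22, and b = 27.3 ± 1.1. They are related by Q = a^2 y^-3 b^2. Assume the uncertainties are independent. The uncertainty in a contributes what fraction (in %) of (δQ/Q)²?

22.5%

(δQ/Q)² = (2·δa/a)² + (-3·δy/y)² + (2·δb/b)²
  a term: (2×0.0694)² = 0.0192
  y term: (-3×0.0815)² = 0.0598
  b term: (2×0.0403)² = 0.00649
Total = 0.0855. Share from a = 0.0192/0.0855 = 0.225.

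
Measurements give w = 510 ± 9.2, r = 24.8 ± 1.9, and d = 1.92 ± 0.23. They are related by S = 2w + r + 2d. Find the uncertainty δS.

Absolute uncertainties add in quadrature for a linear combination:
  (2·δw)² = 339;  (δr)² = 3.61;  (2·δd)² = 0.212
δS = √(342) = 18.5

18.5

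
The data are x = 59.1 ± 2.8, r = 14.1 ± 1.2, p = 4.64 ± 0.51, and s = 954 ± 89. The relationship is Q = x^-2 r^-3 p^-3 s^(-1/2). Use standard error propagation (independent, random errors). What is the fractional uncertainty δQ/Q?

0.430

For a monomial Q ∝ x^-2, r^-3, p^-3, s^(-1/2), fractional errors add in quadrature:
  (-2·δx/x)² = (-2×0.0474)² = 0.00898;  (-3·δr/r)² = (-3×0.0851)² = 0.0652;  (-3·δp/p)² = (-3×0.110)² = 0.109;  (−½·δs/s)² = (-0.5×0.0933)² = 0.00218
δQ/Q = √(0.185) = 0.430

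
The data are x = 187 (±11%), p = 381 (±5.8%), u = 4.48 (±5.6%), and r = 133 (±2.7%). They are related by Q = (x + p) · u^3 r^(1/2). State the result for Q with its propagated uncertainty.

Let w = x + p = 568. δw = √(δx² + δp²) = √(423 + 488) = 30.2, so δw/w = 0.0532.
Q is then a monomial in w, u, r:
δQ/Q = √((δw/w)² + (3·δu/u)² + (½·δr/r)²) = √(0.00283 + 0.0282 + 0.000182) = 0.177
Q = 5.89e+05, so δQ = 0.177 × 5.89e+05 = 1.04e+05.

(5.89 ± 1.04) × 10^5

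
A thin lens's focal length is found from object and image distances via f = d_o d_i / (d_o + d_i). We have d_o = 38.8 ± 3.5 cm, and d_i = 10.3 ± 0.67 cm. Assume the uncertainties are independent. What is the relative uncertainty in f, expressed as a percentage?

∂f/∂d_o = (d_i/(d_o+d_i))² = 0.0440;  ∂f/∂d_i = (d_o/(d_o+d_i))² = 0.624
δf = √((∂f/∂d_o · δd_o)² + (∂f/∂d_i · δd_i)²) = √(0.0237 + 0.175) = 0.446 cm
f = 8.14 cm, so δf/f = 0.446/8.14 = 0.0548.

5.48%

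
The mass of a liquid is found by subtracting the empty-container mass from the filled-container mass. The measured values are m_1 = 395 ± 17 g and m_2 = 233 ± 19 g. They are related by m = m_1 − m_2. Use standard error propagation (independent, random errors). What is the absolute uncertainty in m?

Sums and differences: (δm)² = Σ (cᵢ δxᵢ)².
  (δm_1)² = 289;  (δm_2)² = 361
δm = √(650) = 25.5 g

25.5 g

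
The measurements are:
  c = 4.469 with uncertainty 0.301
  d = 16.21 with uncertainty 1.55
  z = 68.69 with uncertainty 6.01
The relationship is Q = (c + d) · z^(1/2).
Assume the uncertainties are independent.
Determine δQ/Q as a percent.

8.80%

Let u = c + d = 20.68. δu = √(δc² + δd²) = √(0.0906 + 2.40) = 1.58, so δu/u = 0.0764.
Q is then a monomial in u, z:
δQ/Q = √((δu/u)² + (½·δz/z)²) = √(0.00583 + 0.00191) = 0.0880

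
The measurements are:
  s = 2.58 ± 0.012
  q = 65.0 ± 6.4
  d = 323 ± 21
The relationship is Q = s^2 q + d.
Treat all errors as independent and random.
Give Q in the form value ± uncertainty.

Let p = s^2·q = 433. δp/p = √((2·δs/s)² + (1·δq/q)²) = √(8.65e-05 + 0.00969) = 0.0989, so δp = 42.8.
Q = p + d: δQ = √(δp² + δd²) = √(1830 + 441) = 47.7
Q = 756.

756 ± 47.7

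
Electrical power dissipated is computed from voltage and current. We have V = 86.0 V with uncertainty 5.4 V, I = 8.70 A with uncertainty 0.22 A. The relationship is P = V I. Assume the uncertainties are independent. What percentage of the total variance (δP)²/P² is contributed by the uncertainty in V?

86.0%

(δP/P)² = (1·δV/V)² + (1·δI/I)²
  V term: (1×0.0628)² = 0.00394
  I term: (1×0.0253)² = 0.000639
Total = 0.00458. Share from V = 0.00394/0.00458 = 0.860.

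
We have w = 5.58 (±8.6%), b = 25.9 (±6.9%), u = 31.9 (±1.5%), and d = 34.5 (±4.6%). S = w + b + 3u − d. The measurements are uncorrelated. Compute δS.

Absolute uncertainties add in quadrature for a linear combination:
  (δw)² = 0.230;  (δb)² = 3.19;  (3·δu)² = 2.06;  (δd)² = 2.52
δS = √(8.00) = 2.83

2.83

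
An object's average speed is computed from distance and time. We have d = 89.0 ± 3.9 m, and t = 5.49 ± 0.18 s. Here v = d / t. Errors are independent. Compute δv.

For a monomial v ∝ d, t^-1, fractional errors add in quadrature:
  (1·δd/d)² = (1×0.0438)² = 0.00192;  (-1·δt/t)² = (-1×0.0328)² = 0.00107
δv/v = √(0.00300) = 0.0547
v = 16.2 m/s, so δv = 0.0547 × 16.2 = 0.887 m/s.

0.887 m/s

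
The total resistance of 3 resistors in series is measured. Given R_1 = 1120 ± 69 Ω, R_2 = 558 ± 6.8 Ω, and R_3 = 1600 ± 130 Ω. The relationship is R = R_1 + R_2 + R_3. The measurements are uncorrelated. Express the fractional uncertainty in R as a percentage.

4.49%

For a sum/difference, combine absolute errors in quadrature:
  (δR_1)² = 4760;  (δR_2)² = 46.2;  (δR_3)² = 16900
δR = √(21700) = 147 Ω
R = 3280 Ω, so δR/R = 147/3280 = 0.0449.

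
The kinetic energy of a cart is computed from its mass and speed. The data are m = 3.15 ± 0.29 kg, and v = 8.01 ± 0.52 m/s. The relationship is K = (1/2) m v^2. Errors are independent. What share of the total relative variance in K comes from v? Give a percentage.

(δK/K)² = (1·δm/m)² + (2·δv/v)²
  m term: (1×0.0921)² = 0.00848
  v term: (2×0.0649)² = 0.0169
Total = 0.0253. Share from v = 0.0169/0.0253 = 0.665.

66.5%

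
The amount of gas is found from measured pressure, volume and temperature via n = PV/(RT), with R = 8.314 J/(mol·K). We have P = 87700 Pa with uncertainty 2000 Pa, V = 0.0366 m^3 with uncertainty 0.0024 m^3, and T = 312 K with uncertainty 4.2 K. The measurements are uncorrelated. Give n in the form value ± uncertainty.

Since n is a product/quotient, work with relative uncertainties:
  (1·δP/P)² = (1×0.0228)² = 0.000520;  (1·δV/V)² = (1×0.0656)² = 0.00430;  (-1·δT/T)² = (-1×0.0135)² = 0.000181
δn/n = √(0.00500) = 0.0707
n = 1.24 mol, so δn = 0.0707 × 1.24 = 0.0875 mol.

1.24 ± 0.0875 mol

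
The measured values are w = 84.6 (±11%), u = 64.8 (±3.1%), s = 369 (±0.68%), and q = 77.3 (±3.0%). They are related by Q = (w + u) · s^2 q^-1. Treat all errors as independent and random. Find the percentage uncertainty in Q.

7.17%

Let h = w + u = 149. δh = √(δw² + δu²) = √(86.6 + 4.04) = 9.52, so δh/h = 0.0637.
Q is then a monomial in h, s, q:
δQ/Q = √((δh/h)² + (2·δs/s)² + (-1·δq/q)²) = √(0.00406 + 0.000185 + 0.000900) = 0.0717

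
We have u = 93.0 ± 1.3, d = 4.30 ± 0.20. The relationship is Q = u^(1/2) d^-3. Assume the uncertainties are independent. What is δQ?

For a monomial Q ∝ u^(1/2), d^-3, fractional errors add in quadrature:
  (½·δu/u)² = (0.5×0.0140)² = 4.88e-05;  (-3·δd/d)² = (-3×0.0465)² = 0.0195
δQ/Q = √(0.0195) = 0.140
Q = 0.121, so δQ = 0.140 × 0.121 = 0.0169.

0.0169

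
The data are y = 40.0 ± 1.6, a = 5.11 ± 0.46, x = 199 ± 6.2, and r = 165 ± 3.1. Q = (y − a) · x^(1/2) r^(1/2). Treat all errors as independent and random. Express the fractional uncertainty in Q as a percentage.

5.11%

Let u = y − a = 34.9. δu = √(δy² + δa²) = √(2.56 + 0.212) = 1.66, so δu/u = 0.0477.
Q is then a monomial in u, x, r:
δQ/Q = √((δu/u)² + (½·δx/x)² + (½·δr/r)²) = √(0.00228 + 0.000243 + 8.82e-05) = 0.0511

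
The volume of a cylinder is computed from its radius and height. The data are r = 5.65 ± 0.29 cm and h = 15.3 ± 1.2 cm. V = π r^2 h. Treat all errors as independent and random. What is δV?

For a monomial V ∝ r^2, h, fractional errors add in quadrature:
  (2·δr/r)² = (2×0.0513)² = 0.0105;  (1·δh/h)² = (1×0.0784)² = 0.00615
δV/V = √(0.0167) = 0.129
V = 1530 cm^3, so δV = 0.129 × 1530 = 198 cm^3.

198 cm^3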